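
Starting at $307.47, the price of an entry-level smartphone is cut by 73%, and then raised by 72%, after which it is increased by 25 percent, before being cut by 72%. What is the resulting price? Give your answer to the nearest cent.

73% decrease: $307.47 × 0.27 = $83.0169.
After the 72% increase: $83.0169 × 1.72 = $142.789068.
After the 25% increase: $142.789068 × 1.25 = $178.486335.
72% decrease: $178.486335 × 0.28 = $49.9761738 ≈ $49.98.

$49.98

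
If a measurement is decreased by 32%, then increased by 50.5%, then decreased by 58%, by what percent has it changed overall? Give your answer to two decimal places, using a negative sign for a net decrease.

-57.02%

The combined multiplier is 0.68 × 1.505 × 0.42 = 0.429828.
That corresponds to a decrease of 57.02%.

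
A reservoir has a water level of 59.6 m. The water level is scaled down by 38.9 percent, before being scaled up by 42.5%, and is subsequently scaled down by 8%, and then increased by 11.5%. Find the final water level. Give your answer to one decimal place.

Each change multiplies by a factor: 0.611 × 1.425 × 0.92 × 1.115 = 0.893138415.
59.6 × 0.893138415 = 53.231049534 ≈ 53.2.

53.2 m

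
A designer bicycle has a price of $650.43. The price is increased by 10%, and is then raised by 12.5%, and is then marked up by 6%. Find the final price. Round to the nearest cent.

Each change multiplies by a factor: 1.1 × 1.125 × 1.06 = 1.31175.
$650.43 × 1.31175 = $853.2015525 ≈ $853.20.

$853.20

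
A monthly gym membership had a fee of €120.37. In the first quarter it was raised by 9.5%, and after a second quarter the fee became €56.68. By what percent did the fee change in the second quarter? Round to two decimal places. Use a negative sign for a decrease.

-57.00%

After the first quarter: €120.37 × 1.095 = €131.80515.
Second-quarter multiplier: €56.68 ÷ €131.80515 ≈ 0.430029.
That is a change of -57.00%.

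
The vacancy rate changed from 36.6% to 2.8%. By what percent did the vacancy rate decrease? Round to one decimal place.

92.3%

The change is 2.8 − 36.6 = -33.8 percentage points.
Relative to the original 36.6%, that is -33.8 ÷ 36.6 ≈ -92.3%.
So the vacancy rate fell by 92.3%.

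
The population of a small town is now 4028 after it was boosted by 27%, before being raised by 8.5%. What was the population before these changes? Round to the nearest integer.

Undoing the 8.5% increase: 4028 ÷ 1.085 ≈ 3712.442396.
Undoing the 27% increase: 3712.442396 ÷ 1.27 ≈ 2923.

2923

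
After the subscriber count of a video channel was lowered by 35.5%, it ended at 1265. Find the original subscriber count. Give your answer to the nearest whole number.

The overall multiplier applied was 0.645.
So the original subscriber count was 1265 ÷ 0.645 ≈ 1961.

1961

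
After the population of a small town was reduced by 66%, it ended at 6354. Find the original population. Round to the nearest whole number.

The overall multiplier applied was 0.34.
So the original population was 6354 ÷ 0.34 ≈ 18688.

18688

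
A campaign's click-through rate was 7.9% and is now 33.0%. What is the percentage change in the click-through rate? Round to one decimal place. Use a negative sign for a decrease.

The change is 33.0 − 7.9 = 25.1 percentage points.
Relative to the original 7.9%, that is 25.1 ÷ 7.9 ≈ 317.7%.

317.7%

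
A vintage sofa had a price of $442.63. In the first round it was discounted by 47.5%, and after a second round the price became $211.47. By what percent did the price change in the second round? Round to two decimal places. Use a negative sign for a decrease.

After the first round: $442.63 × 0.525 = $232.38075.
Second-round multiplier: $211.47 ÷ $232.38075 ≈ 0.910015.
That is a change of -9.00%.

-9.00%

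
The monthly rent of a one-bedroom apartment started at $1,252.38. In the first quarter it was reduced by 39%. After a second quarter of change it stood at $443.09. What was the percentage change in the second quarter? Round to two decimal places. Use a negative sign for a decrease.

After the first quarter: $1,252.38 × 0.61 = $763.9518.
Second-quarter multiplier: $443.09 ÷ $763.9518 ≈ 0.579997.
That is a change of -42.00%.

-42.00%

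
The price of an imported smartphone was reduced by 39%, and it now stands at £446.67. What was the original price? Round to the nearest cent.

The overall multiplier applied was 0.61.
So the original price was £446.67 ÷ 0.61 ≈ £732.25.

£732.25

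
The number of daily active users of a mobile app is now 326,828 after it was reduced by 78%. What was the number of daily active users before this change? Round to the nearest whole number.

1,485,582

The overall multiplier applied was 0.22.
So the original number of daily active users was 326,828 ÷ 0.22 ≈ 1,485,582.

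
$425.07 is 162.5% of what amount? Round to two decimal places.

$261.58

$425.07 ÷ 1.625 ≈ $261.58.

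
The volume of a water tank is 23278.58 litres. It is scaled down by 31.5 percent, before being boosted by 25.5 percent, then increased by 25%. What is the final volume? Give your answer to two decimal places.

25015.02 litres

Each change multiplies by a factor: 0.685 × 1.255 × 1.25 = 1.07459375.
23278.58 × 1.07459375 = 25015.016576875 ≈ 25015.02.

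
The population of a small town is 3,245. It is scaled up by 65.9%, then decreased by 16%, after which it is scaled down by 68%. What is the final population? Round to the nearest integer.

Apply the 65.9% increase: 3,245 × 1.659 = 5383.455.
After the 16% decrease: 5383.455 × 0.84 = 4522.1022.
68% decrease: 4522.1022 × 0.32 = 1447.072704 ≈ 1,447.

1,447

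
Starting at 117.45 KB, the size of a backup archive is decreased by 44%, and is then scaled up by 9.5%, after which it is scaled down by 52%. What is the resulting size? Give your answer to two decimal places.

34.57 KB

Each change multiplies by a factor: 0.56 × 1.095 × 0.48 = 0.294336.
117.45 × 0.294336 = 34.5697632 ≈ 34.57.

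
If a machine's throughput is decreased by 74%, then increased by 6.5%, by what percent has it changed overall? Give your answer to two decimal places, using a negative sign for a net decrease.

The combined multiplier is 0.26 × 1.065 = 0.2769.
That corresponds to a decrease of 72.31%.

-72.31%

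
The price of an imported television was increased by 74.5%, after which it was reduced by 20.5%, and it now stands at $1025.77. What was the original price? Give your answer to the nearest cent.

The overall multiplier applied was 1.745 × 0.795 = 1.387275.
So the original price was $1025.77 ÷ 1.387275 ≈ $739.41.

$739.41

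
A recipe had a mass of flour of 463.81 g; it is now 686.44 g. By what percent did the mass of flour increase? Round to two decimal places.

48.00%

Change: 686.44 − 463.81 = 222.63.
Relative to the original: 222.63 ÷ 463.81 ≈ 48.00%.
So the mass of flour increased by 48.00%.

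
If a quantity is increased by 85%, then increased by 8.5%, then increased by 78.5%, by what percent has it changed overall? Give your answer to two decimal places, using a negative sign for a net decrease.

258.29%

An 85% increase multiplies by 1.85.
Then an 8.5% increase: 1.85 × 1.085 = 2.00725.
Then a 78.5% increase: 2.00725 × 1.785 = 3.58294125.
Overall factor 3.58294125, i.e. 258.29%.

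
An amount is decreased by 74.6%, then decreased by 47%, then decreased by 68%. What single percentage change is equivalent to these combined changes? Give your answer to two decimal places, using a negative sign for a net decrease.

The combined multiplier is 0.254 × 0.53 × 0.32 = 0.0430784.
That corresponds to a decrease of 95.69%.

-95.69%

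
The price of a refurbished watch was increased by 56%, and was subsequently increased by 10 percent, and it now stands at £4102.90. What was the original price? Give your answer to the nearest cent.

£2390.97

Undoing the 10% increase: £4102.90 ÷ 1.1 ≈ £3729.909091.
Undoing the 56% increase: £3729.909091 ÷ 1.56 ≈ £2390.97.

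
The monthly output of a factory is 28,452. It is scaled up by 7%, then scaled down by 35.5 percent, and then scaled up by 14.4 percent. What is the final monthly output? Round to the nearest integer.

Apply the 7% increase: 28,452 × 1.07 = 30443.64.
Apply the 35.5% decrease: 30443.64 × 0.645 = 19636.1478.
After the 14.4% increase: 19636.1478 × 1.144 = 22463.7530832 ≈ 22,464.

22,464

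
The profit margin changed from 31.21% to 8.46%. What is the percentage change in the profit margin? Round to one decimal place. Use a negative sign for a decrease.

The change is 8.46 − 31.21 = -22.75 percentage points.
Relative to the original 31.21%, that is -22.75 ÷ 31.21 ≈ -72.9%.

-72.9%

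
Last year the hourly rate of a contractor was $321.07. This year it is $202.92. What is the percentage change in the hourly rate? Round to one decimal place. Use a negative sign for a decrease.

-36.8%

Change: $202.92 − $321.07 = -$118.15.
Relative to the original: -$118.15 ÷ $321.07 ≈ -36.8%.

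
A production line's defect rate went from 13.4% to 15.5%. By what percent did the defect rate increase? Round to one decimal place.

15.7%

The change is 15.5 − 13.4 = 2.1 percentage points.
Relative to the original 13.4%, that is 2.1 ÷ 13.4 ≈ 15.7%.
So the defect rate rose by 15.7%.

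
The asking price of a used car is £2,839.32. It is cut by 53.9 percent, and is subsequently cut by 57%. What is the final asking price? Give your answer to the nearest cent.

Each change multiplies by a factor: 0.461 × 0.43 = 0.19823.
£2,839.32 × 0.19823 = £562.8384036 ≈ £562.84.

£562.84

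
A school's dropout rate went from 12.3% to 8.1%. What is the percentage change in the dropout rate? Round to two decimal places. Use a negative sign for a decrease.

The change is 8.1 − 12.3 = -4.2 percentage points.
Relative to the original 12.3%, that is -4.2 ÷ 12.3 ≈ -34.15%.

-34.15%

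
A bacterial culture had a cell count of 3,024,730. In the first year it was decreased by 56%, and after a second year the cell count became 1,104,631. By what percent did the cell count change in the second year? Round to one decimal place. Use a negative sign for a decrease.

-17.0%

After the first year: 3,024,730 × 0.44 = 1330881.2.
Second-year multiplier: 1,104,631 ÷ 1330881.2 ≈ 0.83.
That is a change of -17.0%.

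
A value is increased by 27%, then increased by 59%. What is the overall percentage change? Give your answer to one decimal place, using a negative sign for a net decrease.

The combined multiplier is 1.27 × 1.59 = 2.0193.
That corresponds to an increase of 101.9%.

101.9%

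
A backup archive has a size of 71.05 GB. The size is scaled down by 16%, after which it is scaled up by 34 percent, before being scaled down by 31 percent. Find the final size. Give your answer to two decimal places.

Apply the 16% decrease: 71.05 × 0.84 = 59.682.
Apply the 34% increase: 59.682 × 1.34 = 79.97388.
After the 31% decrease: 79.97388 × 0.69 = 55.1819772 ≈ 55.18.

55.18 GB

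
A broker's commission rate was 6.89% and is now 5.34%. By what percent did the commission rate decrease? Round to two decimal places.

The change is 5.34 − 6.89 = -1.55 percentage points.
Relative to the original 6.89%, that is -1.55 ÷ 6.89 ≈ -22.50%.
So the commission rate fell by 22.50%.

22.50%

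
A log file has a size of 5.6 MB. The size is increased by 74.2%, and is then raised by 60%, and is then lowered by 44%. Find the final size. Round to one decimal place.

8.7 MB

Each change multiplies by a factor: 1.742 × 1.6 × 0.56 = 1.560832.
5.6 × 1.560832 = 8.7406592 ≈ 8.7.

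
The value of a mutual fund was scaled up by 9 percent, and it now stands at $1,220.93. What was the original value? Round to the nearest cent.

$1,120.12

The overall multiplier applied was 1.09.
So the original value was $1,220.93 ÷ 1.09 ≈ $1,120.12.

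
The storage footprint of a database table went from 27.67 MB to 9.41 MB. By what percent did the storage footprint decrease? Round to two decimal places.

65.99%

Change: 9.41 − 27.67 = -18.26.
Relative to the original: -18.26 ÷ 27.67 ≈ -65.99%.
So the storage footprint decreased by 65.99%.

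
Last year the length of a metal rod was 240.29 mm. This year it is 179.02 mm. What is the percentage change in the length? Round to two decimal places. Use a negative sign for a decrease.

Change: 179.02 − 240.29 = -61.27.
Relative to the original: -61.27 ÷ 240.29 ≈ -25.50%.

-25.50%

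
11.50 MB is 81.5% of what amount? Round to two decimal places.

11.50 MB ÷ 0.815 ≈ 14.11 MB.

14.11 MB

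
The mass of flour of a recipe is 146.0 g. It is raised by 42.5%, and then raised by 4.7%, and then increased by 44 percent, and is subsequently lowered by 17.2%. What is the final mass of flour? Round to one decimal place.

Each change multiplies by a factor: 1.425 × 1.047 × 1.44 × 0.828 = 1.778911632.
146.0 × 1.778911632 = 259.721098272 ≈ 259.7.

259.7 g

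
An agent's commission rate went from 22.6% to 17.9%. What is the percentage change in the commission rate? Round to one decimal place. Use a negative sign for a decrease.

-20.8%

The change is 17.9 − 22.6 = -4.7 percentage points.
Relative to the original 22.6%, that is -4.7 ÷ 22.6 ≈ -20.8%.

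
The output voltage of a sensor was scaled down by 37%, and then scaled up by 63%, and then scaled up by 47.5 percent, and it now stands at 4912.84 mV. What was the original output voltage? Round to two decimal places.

3243.49 mV

The overall multiplier applied was 0.63 × 1.63 × 1.475 = 1.5146775.
So the original output voltage was 4912.84 ÷ 1.5146775 ≈ 3243.49 mV.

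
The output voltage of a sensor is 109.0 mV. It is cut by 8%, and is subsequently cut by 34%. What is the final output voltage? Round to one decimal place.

Each change multiplies by a factor: 0.92 × 0.66 = 0.6072.
109.0 × 0.6072 = 66.1848 ≈ 66.2.

66.2 mV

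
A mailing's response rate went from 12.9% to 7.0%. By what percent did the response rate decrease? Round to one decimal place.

The change is 7.0 − 12.9 = -5.9 percentage points.
Relative to the original 12.9%, that is -5.9 ÷ 12.9 ≈ -45.7%.
So the response rate fell by 45.7%.

45.7%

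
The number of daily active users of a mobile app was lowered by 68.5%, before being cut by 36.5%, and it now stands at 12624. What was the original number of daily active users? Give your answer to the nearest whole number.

63112

The overall multiplier applied was 0.315 × 0.635 = 0.200025.
So the original number of daily active users was 12624 ÷ 0.200025 ≈ 63112.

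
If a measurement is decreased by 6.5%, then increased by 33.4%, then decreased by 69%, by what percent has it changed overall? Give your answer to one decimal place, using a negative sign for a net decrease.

-61.3%

A 6.5% decrease multiplies by 0.935.
Then a 33.4% increase: 0.935 × 1.334 = 1.24729.
Then a 69% decrease: 1.24729 × 0.31 = 0.3866599.
Overall factor 0.3866599, i.e. -61.3%.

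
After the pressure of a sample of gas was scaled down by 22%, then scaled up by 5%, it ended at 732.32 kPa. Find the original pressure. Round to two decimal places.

Undoing the 5% increase: 732.32 ÷ 1.05 ≈ 697.447619.
Undoing the 22% decrease: 697.447619 ÷ 0.78 ≈ 894.16 kPa.

894.16 kPa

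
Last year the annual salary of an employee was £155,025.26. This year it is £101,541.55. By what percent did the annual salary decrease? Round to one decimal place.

Change: £101,541.55 − £155,025.26 = -£53,483.71.
Relative to the original: -£53,483.71 ÷ £155,025.26 ≈ -34.5%.
So the annual salary decreased by 34.5%.

34.5%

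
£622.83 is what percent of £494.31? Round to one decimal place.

126.0%

£622.83 ÷ £494.31 ≈ 126.0%.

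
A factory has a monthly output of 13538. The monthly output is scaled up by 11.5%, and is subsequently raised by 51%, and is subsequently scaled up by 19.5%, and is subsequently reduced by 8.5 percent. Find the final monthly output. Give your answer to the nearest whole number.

Apply the 11.5% increase: 13538 × 1.115 = 15094.87.
51% increase: 15094.87 × 1.51 = 22793.2537.
After the 19.5% increase: 22793.2537 × 1.195 = 27237.9381715.
Apply the 8.5% decrease: 27237.9381715 × 0.915 = 24922.7134269225 ≈ 24923.

24923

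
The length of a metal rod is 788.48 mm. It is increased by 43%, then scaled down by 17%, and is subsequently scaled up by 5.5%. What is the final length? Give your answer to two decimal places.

After the 43% increase: 788.48 × 1.43 = 1127.5264.
After the 17% decrease: 1127.5264 × 0.83 = 935.846912.
5.5% increase: 935.846912 × 1.055 = 987.31849216 ≈ 987.32.

987.32 mm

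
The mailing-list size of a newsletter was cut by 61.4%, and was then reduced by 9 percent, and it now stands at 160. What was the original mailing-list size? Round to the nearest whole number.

456

Undoing the 9% decrease: 160 ÷ 0.91 ≈ 175.824176.
Undoing the 61.4% decrease: 175.824176 ÷ 0.386 ≈ 456.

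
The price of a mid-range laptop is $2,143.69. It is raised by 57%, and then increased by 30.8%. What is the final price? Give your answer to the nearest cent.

$4,402.20

After the 57% increase: $2,143.69 × 1.57 = $3365.5933.
30.8% increase: $3365.5933 × 1.308 = $4402.1960364 ≈ $4,402.20.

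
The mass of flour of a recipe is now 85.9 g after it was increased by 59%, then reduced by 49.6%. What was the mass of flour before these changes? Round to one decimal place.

The overall multiplier applied was 1.59 × 0.504 = 0.80136.
So the original mass of flour was 85.9 ÷ 0.80136 ≈ 107.2 g.

107.2 g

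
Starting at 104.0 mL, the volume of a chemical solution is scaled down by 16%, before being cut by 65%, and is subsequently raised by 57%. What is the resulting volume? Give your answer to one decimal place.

48.0 mL

Each change multiplies by a factor: 0.84 × 0.35 × 1.57 = 0.46158.
104.0 × 0.46158 = 48.00432 ≈ 48.0.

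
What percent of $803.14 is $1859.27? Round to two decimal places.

231.50%

$1859.27 ÷ $803.14 ≈ 231.50%.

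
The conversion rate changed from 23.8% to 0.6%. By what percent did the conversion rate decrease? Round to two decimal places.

97.48%

The change is 0.6 − 23.8 = -23.2 percentage points.
Relative to the original 23.8%, that is -23.2 ÷ 23.8 ≈ -97.48%.
So the conversion rate fell by 97.48%.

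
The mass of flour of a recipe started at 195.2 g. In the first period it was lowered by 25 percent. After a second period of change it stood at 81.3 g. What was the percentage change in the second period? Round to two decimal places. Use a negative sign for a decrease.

After the first period: 195.2 × 0.75 = 146.4.
Second-period multiplier: 81.3 ÷ 146.4 ≈ 0.555328.
That is a change of -44.47%.

-44.47%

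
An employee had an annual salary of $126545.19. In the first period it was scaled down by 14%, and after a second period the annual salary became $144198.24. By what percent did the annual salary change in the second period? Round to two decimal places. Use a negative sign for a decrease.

After the first period: $126545.19 × 0.86 = $108828.8634.
Second-period multiplier: $144198.24 ÷ $108828.8634 ≈ 1.325.
That is a change of 32.50%.

32.50%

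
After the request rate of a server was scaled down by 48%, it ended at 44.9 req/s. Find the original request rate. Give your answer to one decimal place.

The overall multiplier applied was 0.52.
So the original request rate was 44.9 ÷ 0.52 ≈ 86.3 req/s.

86.3 req/s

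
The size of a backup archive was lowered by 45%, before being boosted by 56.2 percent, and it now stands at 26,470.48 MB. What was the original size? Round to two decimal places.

30,811.87 MB

The overall multiplier applied was 0.55 × 1.562 = 0.8591.
So the original size was 26,470.48 ÷ 0.8591 ≈ 30,811.87 MB.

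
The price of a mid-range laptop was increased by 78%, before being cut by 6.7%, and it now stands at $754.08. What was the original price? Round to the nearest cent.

Undoing the 6.7% decrease: $754.08 ÷ 0.933 ≈ $808.231511.
Undoing the 78% increase: $808.231511 ÷ 1.78 ≈ $454.06.

$454.06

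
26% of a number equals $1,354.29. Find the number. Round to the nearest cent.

$1,354.29 ÷ 0.26 ≈ $5,208.81.

$5,208.81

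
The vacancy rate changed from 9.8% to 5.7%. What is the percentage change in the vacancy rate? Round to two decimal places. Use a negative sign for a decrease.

The change is 5.7 − 9.8 = -4.1 percentage points.
Relative to the original 9.8%, that is -4.1 ÷ 9.8 ≈ -41.84%.

-41.84%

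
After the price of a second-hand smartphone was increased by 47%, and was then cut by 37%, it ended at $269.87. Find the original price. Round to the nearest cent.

$291.40

The overall multiplier applied was 1.47 × 0.63 = 0.9261.
So the original price was $269.87 ÷ 0.9261 ≈ $291.40.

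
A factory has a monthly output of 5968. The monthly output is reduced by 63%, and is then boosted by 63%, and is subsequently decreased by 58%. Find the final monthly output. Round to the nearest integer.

1512

Each change multiplies by a factor: 0.37 × 1.63 × 0.42 = 0.253302.
5968 × 0.253302 = 1511.706336 ≈ 1512.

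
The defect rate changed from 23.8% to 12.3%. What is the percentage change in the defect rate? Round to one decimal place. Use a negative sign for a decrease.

The change is 12.3 − 23.8 = -11.5 percentage points.
Relative to the original 23.8%, that is -11.5 ÷ 23.8 ≈ -48.3%.

-48.3%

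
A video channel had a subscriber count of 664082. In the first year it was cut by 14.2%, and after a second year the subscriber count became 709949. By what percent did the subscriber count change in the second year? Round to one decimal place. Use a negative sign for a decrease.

After the first year: 664082 × 0.858 = 569782.356.
Second-year multiplier: 709949 ÷ 569782.356 ≈ 1.246.
That is a change of 24.6%.

24.6%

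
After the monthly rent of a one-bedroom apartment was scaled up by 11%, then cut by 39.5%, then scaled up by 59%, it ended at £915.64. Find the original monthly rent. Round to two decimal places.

£857.53

Undoing the 59% increase: £915.64 ÷ 1.59 ≈ £575.874214.
Undoing the 39.5% decrease: £575.874214 ÷ 0.605 ≈ £951.858205.
Undoing the 11% increase: £951.858205 ÷ 1.11 ≈ £857.53.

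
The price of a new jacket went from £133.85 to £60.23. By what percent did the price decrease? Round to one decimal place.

55.0%

Change: £60.23 − £133.85 = -£73.62.
Relative to the original: -£73.62 ÷ £133.85 ≈ -55.0%.
So the price decreased by 55.0%.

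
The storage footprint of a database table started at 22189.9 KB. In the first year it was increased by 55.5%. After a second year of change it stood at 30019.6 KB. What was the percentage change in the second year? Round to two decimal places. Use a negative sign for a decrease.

After the first year: 22189.9 × 1.555 = 34505.2945.
Second-year multiplier: 30019.6 ÷ 34505.2945 ≈ 0.87.
That is a change of -13.00%.

-13.00%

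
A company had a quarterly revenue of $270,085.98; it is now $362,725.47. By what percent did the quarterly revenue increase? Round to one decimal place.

34.3%

Change: $362,725.47 − $270,085.98 = $92,639.49.
Relative to the original: $92,639.49 ÷ $270,085.98 ≈ 34.3%.
So the quarterly revenue increased by 34.3%.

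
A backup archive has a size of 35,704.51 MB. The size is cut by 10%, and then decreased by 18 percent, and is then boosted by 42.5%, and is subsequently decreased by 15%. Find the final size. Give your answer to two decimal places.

31,916.35 MB

Each change multiplies by a factor: 0.9 × 0.82 × 1.425 × 0.85 = 0.8939025.
35,704.51 × 0.8939025 = 31916.350750275 ≈ 31,916.35.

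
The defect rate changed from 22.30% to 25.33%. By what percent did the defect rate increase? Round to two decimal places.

The change is 25.33 − 22.30 = 3.03 percentage points.
Relative to the original 22.30%, that is 3.03 ÷ 22.30 ≈ 13.59%.
So the defect rate rose by 13.59%.

13.59%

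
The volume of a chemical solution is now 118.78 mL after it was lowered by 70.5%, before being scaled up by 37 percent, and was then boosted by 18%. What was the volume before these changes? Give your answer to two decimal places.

249.07 mL

The overall multiplier applied was 0.295 × 1.37 × 1.18 = 0.476897.
So the original volume was 118.78 ÷ 0.476897 ≈ 249.07 mL.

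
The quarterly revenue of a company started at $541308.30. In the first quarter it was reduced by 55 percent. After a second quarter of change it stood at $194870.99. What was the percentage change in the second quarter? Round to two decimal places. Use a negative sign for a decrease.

After the first quarter: $541308.30 × 0.45 = $243588.735.
Second-quarter multiplier: $194870.99 ÷ $243588.735 ≈ 0.8.
That is a change of -20.00%.

-20.00%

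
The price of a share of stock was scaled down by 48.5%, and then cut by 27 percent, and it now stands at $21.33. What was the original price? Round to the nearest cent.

The overall multiplier applied was 0.515 × 0.73 = 0.37595.
So the original price was $21.33 ÷ 0.37595 ≈ $56.74.

$56.74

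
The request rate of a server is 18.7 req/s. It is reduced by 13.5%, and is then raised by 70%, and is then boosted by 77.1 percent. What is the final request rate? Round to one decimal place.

Apply the 13.5% decrease: 18.7 × 0.865 = 16.1755.
Apply the 70% increase: 16.1755 × 1.7 = 27.49835.
77.1% increase: 27.49835 × 1.771 = 48.69957785 ≈ 48.7.

48.7 req/s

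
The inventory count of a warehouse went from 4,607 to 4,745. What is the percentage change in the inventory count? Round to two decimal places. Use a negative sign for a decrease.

3.00%

Change: 4,745 − 4,607 = 138.
Relative to the original: 138 ÷ 4,607 ≈ 3.00%.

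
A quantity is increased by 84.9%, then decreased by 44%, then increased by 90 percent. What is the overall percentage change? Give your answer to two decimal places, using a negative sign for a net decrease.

96.73%

The combined multiplier is 1.849 × 0.56 × 1.9 = 1.967336.
That corresponds to an increase of 96.73%.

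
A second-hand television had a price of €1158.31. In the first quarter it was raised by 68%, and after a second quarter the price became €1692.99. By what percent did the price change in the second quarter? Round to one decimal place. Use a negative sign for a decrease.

After the first quarter: €1158.31 × 1.68 = €1945.9608.
Second-quarter multiplier: €1692.99 ÷ €1945.9608 ≈ 0.87.
That is a change of -13.0%.

-13.0%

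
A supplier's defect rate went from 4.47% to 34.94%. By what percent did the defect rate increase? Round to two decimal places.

681.66%

The change is 34.94 − 4.47 = 30.47 percentage points.
Relative to the original 4.47%, that is 30.47 ÷ 4.47 ≈ 681.66%.
So the defect rate rose by 681.66%.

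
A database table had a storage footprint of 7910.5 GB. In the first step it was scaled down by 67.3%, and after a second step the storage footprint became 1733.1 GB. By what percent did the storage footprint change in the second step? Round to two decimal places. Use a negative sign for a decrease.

After the first step: 7910.5 × 0.327 = 2586.7335.
Second-step multiplier: 1733.1 ÷ 2586.7335 ≈ 0.669996.
That is a change of -33.00%.

-33.00%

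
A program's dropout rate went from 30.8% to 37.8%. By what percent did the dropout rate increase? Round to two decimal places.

The change is 37.8 − 30.8 = 7.0 percentage points.
Relative to the original 30.8%, that is 7.0 ÷ 30.8 ≈ 22.73%.
So the dropout rate rose by 22.73%.

22.73%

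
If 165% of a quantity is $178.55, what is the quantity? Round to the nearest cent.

$108.21

$178.55 ÷ 1.65 ≈ $108.21.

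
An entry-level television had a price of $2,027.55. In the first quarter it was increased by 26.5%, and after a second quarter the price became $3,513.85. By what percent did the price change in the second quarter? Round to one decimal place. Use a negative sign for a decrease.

After the first quarter: $2,027.55 × 1.265 = $2564.85075.
Second-quarter multiplier: $3,513.85 ÷ $2564.85075 ≈ 1.37.
That is a change of 37.0%.

37.0%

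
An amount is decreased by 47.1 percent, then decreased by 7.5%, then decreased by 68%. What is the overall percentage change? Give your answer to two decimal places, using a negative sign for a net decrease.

-84.34%

The combined multiplier is 0.529 × 0.925 × 0.32 = 0.156584.
That corresponds to a decrease of 84.34%.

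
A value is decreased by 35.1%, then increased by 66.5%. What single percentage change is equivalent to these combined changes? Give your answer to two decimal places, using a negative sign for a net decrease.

8.06%

The combined multiplier is 0.649 × 1.665 = 1.080585.
That corresponds to an increase of 8.06%.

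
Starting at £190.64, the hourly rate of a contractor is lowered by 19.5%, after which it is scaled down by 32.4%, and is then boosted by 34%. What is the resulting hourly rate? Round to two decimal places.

£139.01

After the 19.5% decrease: £190.64 × 0.805 = £153.4652.
32.4% decrease: £153.4652 × 0.676 = £103.7424752.
34% increase: £103.7424752 × 1.34 = £139.014916768 ≈ £139.01.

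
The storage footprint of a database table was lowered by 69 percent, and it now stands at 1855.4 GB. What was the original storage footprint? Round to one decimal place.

5985.2 GB

The overall multiplier applied was 0.31.
So the original storage footprint was 1855.4 ÷ 0.31 ≈ 5985.2 GB.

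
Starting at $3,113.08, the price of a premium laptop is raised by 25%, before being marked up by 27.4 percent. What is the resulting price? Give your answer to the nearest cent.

Each change multiplies by a factor: 1.25 × 1.274 = 1.5925.
$3,113.08 × 1.5925 = $4957.5799 ≈ $4,957.58.

$4,957.58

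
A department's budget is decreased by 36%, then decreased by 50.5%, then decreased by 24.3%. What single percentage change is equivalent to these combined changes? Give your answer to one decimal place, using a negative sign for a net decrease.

-76.0%

A 36% decrease multiplies by 0.64.
Then a 50.5% decrease: 0.64 × 0.495 = 0.3168.
Then a 24.3% decrease: 0.3168 × 0.757 = 0.2398176.
Overall factor 0.2398176, i.e. -76.0%.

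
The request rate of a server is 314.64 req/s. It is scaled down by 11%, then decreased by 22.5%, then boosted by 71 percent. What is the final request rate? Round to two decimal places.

371.11 req/s

Each change multiplies by a factor: 0.89 × 0.775 × 1.71 = 1.1794725.
314.64 × 1.1794725 = 371.1092274 ≈ 371.11.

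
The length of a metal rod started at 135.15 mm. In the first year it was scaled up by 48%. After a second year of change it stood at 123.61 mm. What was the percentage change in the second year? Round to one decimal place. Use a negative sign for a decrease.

After the first year: 135.15 × 1.48 = 200.022.
Second-year multiplier: 123.61 ÷ 200.022 ≈ 0.61798.
That is a change of -38.2%.

-38.2%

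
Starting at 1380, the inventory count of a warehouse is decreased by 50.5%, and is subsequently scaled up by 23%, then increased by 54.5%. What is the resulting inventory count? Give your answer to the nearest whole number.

1298

Each change multiplies by a factor: 0.495 × 1.23 × 1.545 = 0.94067325.
1380 × 0.94067325 = 1298.129085 ≈ 1298.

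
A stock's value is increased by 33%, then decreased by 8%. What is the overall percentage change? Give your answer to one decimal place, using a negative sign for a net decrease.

A 33% increase multiplies by 1.33.
Then an 8% decrease: 1.33 × 0.92 = 1.2236.
Overall factor 1.2236, i.e. 22.4%.

22.4%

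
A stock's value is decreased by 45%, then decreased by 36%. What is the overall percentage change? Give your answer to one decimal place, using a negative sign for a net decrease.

A 45% decrease multiplies by 0.55.
Then a 36% decrease: 0.55 × 0.64 = 0.352.
Overall factor 0.352, i.e. -64.8%.

-64.8%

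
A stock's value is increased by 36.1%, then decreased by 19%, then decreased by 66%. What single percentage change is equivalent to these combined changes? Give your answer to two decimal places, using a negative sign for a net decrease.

A 36.1% increase multiplies by 1.361.
Then a 19% decrease: 1.361 × 0.81 = 1.10241.
Then a 66% decrease: 1.10241 × 0.34 = 0.3748194.
Overall factor 0.3748194, i.e. -62.52%.

-62.52%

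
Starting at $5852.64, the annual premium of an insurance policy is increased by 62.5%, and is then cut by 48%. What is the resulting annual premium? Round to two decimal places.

After the 62.5% increase: $5852.64 × 1.625 = $9510.54.
48% decrease: $9510.54 × 0.52 = $4945.4808 ≈ $4945.48.

$4945.48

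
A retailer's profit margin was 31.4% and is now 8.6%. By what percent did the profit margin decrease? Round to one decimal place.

72.6%

The change is 8.6 − 31.4 = -22.8 percentage points.
Relative to the original 31.4%, that is -22.8 ÷ 31.4 ≈ -72.6%.
So the profit margin fell by 72.6%.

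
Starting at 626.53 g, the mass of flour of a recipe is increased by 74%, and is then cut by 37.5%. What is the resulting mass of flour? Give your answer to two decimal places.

681.35 g

Each change multiplies by a factor: 1.74 × 0.625 = 1.0875.
626.53 × 1.0875 = 681.351375 ≈ 681.35.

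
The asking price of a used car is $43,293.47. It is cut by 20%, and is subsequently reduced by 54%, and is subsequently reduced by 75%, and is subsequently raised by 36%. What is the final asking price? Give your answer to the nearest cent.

$5,416.88

After the 20% decrease: $43,293.47 × 0.8 = $34634.776.
Apply the 54% decrease: $34634.776 × 0.46 = $15931.99696.
75% decrease: $15931.99696 × 0.25 = $3982.99924.
After the 36% increase: $3982.99924 × 1.36 = $5416.8789664 ≈ $5,416.88.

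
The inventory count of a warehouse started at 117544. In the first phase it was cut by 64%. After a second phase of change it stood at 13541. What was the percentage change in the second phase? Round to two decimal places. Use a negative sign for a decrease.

After the first phase: 117544 × 0.36 = 42315.84.
Second-phase multiplier: 13541 ÷ 42315.84 ≈ 0.319998.
That is a change of -68.00%.

-68.00%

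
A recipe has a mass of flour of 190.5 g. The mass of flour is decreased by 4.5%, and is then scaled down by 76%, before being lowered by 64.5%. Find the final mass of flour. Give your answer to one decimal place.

15.5 g

After the 4.5% decrease: 190.5 × 0.955 = 181.9275.
76% decrease: 181.9275 × 0.24 = 43.6626.
After the 64.5% decrease: 43.6626 × 0.355 = 15.500223 ≈ 15.5.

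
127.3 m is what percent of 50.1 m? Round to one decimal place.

127.3 m ÷ 50.1 m ≈ 254.1%.

254.1%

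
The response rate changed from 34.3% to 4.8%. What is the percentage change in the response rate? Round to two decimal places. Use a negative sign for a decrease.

-86.01%

The change is 4.8 − 34.3 = -29.5 percentage points.
Relative to the original 34.3%, that is -29.5 ÷ 34.3 ≈ -86.01%.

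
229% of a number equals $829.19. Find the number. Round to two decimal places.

$829.19 ÷ 2.29 ≈ $362.09.

$362.09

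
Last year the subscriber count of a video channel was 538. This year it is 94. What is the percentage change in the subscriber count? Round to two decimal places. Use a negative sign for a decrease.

Change: 94 − 538 = -444.
Relative to the original: -444 ÷ 538 ≈ -82.53%.

-82.53%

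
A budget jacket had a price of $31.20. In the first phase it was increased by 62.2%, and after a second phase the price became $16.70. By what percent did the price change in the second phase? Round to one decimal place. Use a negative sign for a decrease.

After the first phase: $31.20 × 1.622 = $50.6064.
Second-phase multiplier: $16.70 ÷ $50.6064 ≈ 0.33.
That is a change of -67.0%.

-67.0%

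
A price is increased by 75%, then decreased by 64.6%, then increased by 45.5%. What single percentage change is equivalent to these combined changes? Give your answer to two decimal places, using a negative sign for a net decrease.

The combined multiplier is 1.75 × 0.354 × 1.455 = 0.9013725.
That corresponds to a decrease of 9.86%.

-9.86%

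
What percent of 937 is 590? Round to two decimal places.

590 ÷ 937 ≈ 62.97%.

62.97%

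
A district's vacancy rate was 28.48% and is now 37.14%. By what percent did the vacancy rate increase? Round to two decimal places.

30.41%

The change is 37.14 − 28.48 = 8.66 percentage points.
Relative to the original 28.48%, that is 8.66 ÷ 28.48 ≈ 30.41%.
So the vacancy rate rose by 30.41%.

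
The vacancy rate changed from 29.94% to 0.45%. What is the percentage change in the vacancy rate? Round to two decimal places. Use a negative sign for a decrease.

-98.50%

The change is 0.45 − 29.94 = -29.49 percentage points.
Relative to the original 29.94%, that is -29.49 ÷ 29.94 ≈ -98.50%.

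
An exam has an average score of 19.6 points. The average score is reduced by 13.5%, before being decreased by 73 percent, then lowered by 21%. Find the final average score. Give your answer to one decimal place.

13.5% decrease: 19.6 × 0.865 = 16.954.
After the 73% decrease: 16.954 × 0.27 = 4.57758.
21% decrease: 4.57758 × 0.79 = 3.6162882 ≈ 3.6.

3.6 points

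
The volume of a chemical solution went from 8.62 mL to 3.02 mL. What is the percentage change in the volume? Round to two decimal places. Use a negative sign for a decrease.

-64.97%

Change: 3.02 − 8.62 = -5.60.
Relative to the original: -5.60 ÷ 8.62 ≈ -64.97%.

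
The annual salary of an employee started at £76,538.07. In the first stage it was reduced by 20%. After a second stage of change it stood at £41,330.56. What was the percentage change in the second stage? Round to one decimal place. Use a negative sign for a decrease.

-32.5%

After the first stage: £76,538.07 × 0.8 = £61230.456.
Second-stage multiplier: £41,330.56 ÷ £61230.456 ≈ 0.675.
That is a change of -32.5%.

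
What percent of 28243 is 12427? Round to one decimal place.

12427 ÷ 28243 ≈ 44.0%.

44.0%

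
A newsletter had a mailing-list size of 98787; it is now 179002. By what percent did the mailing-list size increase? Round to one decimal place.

Change: 179002 − 98787 = 80215.
Relative to the original: 80215 ÷ 98787 ≈ 81.2%.
So the mailing-list size increased by 81.2%.

81.2%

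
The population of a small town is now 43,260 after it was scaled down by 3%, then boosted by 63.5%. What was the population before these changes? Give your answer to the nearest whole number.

Undoing the 63.5% increase: 43,260 ÷ 1.635 ≈ 26458.715596.
Undoing the 3% decrease: 26458.715596 ÷ 0.97 ≈ 27,277.

27,277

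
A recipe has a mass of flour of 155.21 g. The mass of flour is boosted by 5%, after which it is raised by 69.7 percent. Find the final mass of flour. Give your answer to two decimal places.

276.56 g

5% increase: 155.21 × 1.05 = 162.9705.
69.7% increase: 162.9705 × 1.697 = 276.5609385 ≈ 276.56.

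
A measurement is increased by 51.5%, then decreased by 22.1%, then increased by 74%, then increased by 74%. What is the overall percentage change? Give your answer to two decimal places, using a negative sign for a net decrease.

The combined multiplier is 1.515 × 0.779 × 1.74 × 1.74 = 3.573128106.
That corresponds to an increase of 257.31%.

257.31%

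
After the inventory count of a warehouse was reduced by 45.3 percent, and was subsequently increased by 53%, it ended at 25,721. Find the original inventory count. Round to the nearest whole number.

Undoing the 53% increase: 25,721 ÷ 1.53 ≈ 16811.111111.
Undoing the 45.3% decrease: 16811.111111 ÷ 0.547 ≈ 30,733.

30,733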